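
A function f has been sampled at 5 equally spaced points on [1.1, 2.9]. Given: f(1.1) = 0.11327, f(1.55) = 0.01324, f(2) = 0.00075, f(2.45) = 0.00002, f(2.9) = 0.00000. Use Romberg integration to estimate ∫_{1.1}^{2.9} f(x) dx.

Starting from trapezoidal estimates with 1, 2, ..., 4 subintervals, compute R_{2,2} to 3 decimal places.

0.025

R_{0,0} (trapezoid, 1 panel, h=1.8000): 0.10194
R_{1,0} (trapezoid, 2 panels, h=0.9000): 0.05165
R_{2,0} (trapezoid, 4 panels, h=0.4500): 0.03179
R_{1,1} = 0.05165 + (0.05165 − 0.10194)/3 = 0.03489
R_{2,1} = 0.03179 + (0.03179 − 0.05165)/3 = 0.02517
R_{2,2} = 0.02517 + (0.02517 − 0.03489)/15 = 0.02452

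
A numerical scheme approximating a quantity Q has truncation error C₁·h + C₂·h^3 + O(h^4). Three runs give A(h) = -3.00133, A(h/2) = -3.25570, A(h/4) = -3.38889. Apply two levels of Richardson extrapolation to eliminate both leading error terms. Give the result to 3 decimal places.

First eliminate the h term (factor 2^1 = 2):
  B₁ = (2·(-3.25570) − (-3.00133))/1 = -3.51007
  B₂ = (2·(-3.38889) − (-3.25570))/1 = -3.52208
Then eliminate the h^3 term (factor 2^3 = 8):
  (8·(-3.52208) − (-3.51007))/7 = -3.52380

-3.524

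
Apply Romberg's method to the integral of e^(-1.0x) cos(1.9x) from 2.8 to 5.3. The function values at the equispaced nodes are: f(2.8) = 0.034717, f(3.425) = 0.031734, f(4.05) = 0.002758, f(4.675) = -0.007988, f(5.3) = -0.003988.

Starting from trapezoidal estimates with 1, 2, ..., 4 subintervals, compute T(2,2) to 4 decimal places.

0.0280

T(0,0) (trapezoid, 1 panel, h=2.5000): 0.038411
T(1,0) (trapezoid, 2 panels, h=1.2500): 0.022653
T(2,0) (trapezoid, 4 panels, h=0.6250): 0.026168
T(1,1) = 0.022653 + (0.022653 − 0.038411)/3 = 0.017400
T(2,1) = 0.026168 + (0.026168 − 0.022653)/3 = 0.027340
T(2,2) = 0.027340 + (0.027340 − 0.017400)/15 = 0.028003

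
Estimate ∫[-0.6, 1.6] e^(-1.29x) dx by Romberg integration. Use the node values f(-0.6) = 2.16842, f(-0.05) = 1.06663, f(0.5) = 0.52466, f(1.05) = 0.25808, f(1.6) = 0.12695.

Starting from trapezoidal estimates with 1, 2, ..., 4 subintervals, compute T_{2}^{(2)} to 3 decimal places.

1.583

T_{0}^{(0)} (trapezoid, 1 panel, h=2.2000): 2.52491
T_{1}^{(0)} (trapezoid, 2 panels, h=1.1000): 1.83958
T_{2}^{(0)} (trapezoid, 4 panels, h=0.5500): 1.64838
T_{1}^{(1)} = 1.83958 + (1.83958 − 2.52491)/3 = 1.61114
T_{2}^{(1)} = 1.64838 + (1.64838 − 1.83958)/3 = 1.58465
T_{2}^{(2)} = 1.58465 + (1.58465 − 1.61114)/15 = 1.58288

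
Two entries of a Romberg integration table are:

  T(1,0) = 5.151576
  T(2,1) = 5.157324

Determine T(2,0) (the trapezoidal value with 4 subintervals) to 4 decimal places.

From T(2,1) = (4·T(2,0) − T(1,0))/3, solve for T(2,0):
4·T(2,0) = 3·5.157324 + 5.151576 = 20.623548
T(2,0) = 5.155887

5.1559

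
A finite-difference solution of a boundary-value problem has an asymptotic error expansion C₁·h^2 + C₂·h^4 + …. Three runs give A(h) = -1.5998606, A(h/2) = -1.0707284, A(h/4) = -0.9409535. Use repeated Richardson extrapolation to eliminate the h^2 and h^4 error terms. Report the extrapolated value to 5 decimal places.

First eliminate the h^2 term (factor 2^2 = 4):
  B₁ = (4·(-1.0707284) − (-1.5998606))/3 = -0.8943510
  B₂ = (4·(-0.9409535) − (-1.0707284))/3 = -0.8976952
Then eliminate the h^4 term (factor 2^4 = 16):
  (16·(-0.8976952) − (-0.8943510))/15 = -0.8979181

-0.89792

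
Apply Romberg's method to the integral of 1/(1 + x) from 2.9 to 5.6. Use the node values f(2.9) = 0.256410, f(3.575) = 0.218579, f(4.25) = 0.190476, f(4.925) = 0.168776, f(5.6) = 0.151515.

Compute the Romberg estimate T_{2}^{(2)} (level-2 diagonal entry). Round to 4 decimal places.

0.5261

T_{0}^{(0)} (trapezoid, 1 panel, h=2.7000): 0.550699
T_{1}^{(0)} (trapezoid, 2 panels, h=1.3500): 0.532492
T_{2}^{(0)} (trapezoid, 4 panels, h=0.6750): 0.527711
T_{1}^{(1)} = 0.532492 + (0.532492 − 0.550699)/3 = 0.526423
T_{2}^{(1)} = 0.527711 + (0.527711 − 0.532492)/3 = 0.526117
T_{2}^{(2)} = 0.526117 + (0.526117 − 0.526423)/15 = 0.526097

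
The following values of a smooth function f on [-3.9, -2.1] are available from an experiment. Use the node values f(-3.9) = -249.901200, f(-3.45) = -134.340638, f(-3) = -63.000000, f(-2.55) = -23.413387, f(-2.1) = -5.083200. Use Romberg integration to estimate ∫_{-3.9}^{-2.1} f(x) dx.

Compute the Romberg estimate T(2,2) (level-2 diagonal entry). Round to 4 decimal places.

T(0,0) (trapezoid, 1 panel, h=1.8000): -229.485960
T(1,0) (trapezoid, 2 panels, h=0.9000): -171.442980
T(2,0) (trapezoid, 4 panels, h=0.4500): -156.710801
T(1,1) = -171.442980 + (-171.442980 − (-229.485960))/3 = -152.095320
T(2,1) = -156.710801 + (-156.710801 − (-171.442980))/3 = -151.800075
T(2,2) = -151.800075 + (-151.800075 − (-152.095320))/15 = -151.780392

-151.7804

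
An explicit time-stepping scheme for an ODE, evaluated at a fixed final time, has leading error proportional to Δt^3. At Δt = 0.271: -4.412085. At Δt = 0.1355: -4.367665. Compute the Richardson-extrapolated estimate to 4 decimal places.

The leading error scales as Δt^3; refining by a factor of 2 reduces it by 2^3 = 8.
Extrapolated value = (8·A(Δt/2) − A(Δt)) / (8 − 1)
= (8·(-4.367665) − (-4.412085)) / 7
= -30.529235 / 7 = -4.361319

-4.3613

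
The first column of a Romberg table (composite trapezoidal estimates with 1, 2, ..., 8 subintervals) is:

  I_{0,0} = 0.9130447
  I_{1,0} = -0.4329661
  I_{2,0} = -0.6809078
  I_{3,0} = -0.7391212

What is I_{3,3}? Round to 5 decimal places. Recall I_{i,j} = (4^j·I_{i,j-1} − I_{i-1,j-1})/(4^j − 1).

Richardson extrapolation on the trapezoidal column (denominator 4−1=3):
I_{1,1} = -0.4329661 + (-0.4329661 − 0.9130447)/3 = -0.8816364
I_{2,1} = -0.6809078 + (-0.6809078 − (-0.4329661))/3 = -0.7635550
I_{3,1} = (4·(-0.7391212) − (-0.6809078)) / 3 = -0.7585257
I_{2,2} = -0.7635550 + (-0.7635550 − (-0.8816364))/15 = -0.7556829
I_{3,2} = -0.7585257 + (-0.7585257 − (-0.7635550))/15 = -0.7581904
I_{3,3} = (64·(-0.7581904) − (-0.7556829)) / 63 = -0.7582302

-0.75823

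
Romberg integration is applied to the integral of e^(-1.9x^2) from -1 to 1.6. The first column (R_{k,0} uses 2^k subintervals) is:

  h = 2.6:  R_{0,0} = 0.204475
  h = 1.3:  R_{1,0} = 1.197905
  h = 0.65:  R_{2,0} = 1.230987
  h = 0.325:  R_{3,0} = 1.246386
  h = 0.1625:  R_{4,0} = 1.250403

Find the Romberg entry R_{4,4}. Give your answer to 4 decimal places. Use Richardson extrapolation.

1.2517

R_{1,1} = 1.197905 + (1.197905 − 0.204475)/3 = 1.529048
R_{2,1} = (4·1.230987 − 1.197905) / 3 = 1.242014
R_{3,1} = 1.246386 + (1.246386 − 1.230987)/3 = 1.251519
R_{4,1} = (4·1.250403 − 1.246386) / 3 = 1.251742
R_{2,2} = 1.242014 + (1.242014 − 1.529048)/15 = 1.222878
R_{3,2} = 1.251519 + (1.251519 − 1.242014)/15 = 1.252153
R_{4,2} = 1.251742 + (1.251742 − 1.251519)/15 = 1.251757
R_{3,3} = 1.252153 + (1.252153 − 1.222878)/63 = 1.252618
R_{4,3} = 1.251757 + (1.251757 − 1.252153)/63 = 1.251751
R_{4,4} = (256·1.251751 − 1.252618) / 255 = 1.251748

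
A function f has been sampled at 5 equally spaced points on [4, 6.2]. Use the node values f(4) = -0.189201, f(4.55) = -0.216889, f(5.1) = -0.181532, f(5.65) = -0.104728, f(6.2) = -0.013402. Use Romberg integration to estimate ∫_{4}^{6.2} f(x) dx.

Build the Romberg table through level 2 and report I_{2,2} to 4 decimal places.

-0.3395

I_{0,0} (trapezoid, 1 panel, h=2.2000): -0.222863
I_{1,0} (trapezoid, 2 panels, h=1.1000): -0.311117
I_{2,0} (trapezoid, 4 panels, h=0.5500): -0.332448
I_{1,1} = -0.311117 + (-0.311117 − (-0.222863))/3 = -0.340535
I_{2,1} = -0.332448 + (-0.332448 − (-0.311117))/3 = -0.339558
I_{2,2} = -0.339558 + (-0.339558 − (-0.340535))/15 = -0.339493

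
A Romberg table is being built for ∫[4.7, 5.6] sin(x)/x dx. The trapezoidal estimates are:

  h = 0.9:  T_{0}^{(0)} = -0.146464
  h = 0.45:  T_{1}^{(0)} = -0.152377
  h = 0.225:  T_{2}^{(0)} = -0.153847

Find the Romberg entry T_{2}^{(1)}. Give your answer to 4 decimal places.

Richardson extrapolation on the trapezoidal column (denominator 4−1=3):
T_{2}^{(1)} = (4·(-0.153847) − (-0.152377)) / 3 = -0.154337

-0.1543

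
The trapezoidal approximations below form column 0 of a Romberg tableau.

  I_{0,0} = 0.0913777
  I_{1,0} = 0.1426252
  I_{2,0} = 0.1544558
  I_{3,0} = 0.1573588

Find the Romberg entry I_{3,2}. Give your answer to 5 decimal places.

Richardson extrapolation on the trapezoidal column (denominator 4−1=3):
I_{2,1} = (4·0.1544558 − 0.1426252) / 3 = 0.1583993
I_{3,1} = 0.1573588 + (0.1573588 − 0.1544558)/3 = 0.1583265
I_{3,2} = (16·0.1583265 − 0.1583993) / 15 = 0.1583216
(Column j=1 coincides with Simpson's rule on the same nodes.)

0.15832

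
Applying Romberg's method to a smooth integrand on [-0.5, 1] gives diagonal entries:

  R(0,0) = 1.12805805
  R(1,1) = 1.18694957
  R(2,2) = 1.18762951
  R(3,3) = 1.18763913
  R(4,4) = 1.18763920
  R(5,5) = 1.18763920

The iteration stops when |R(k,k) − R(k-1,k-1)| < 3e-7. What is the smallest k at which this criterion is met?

|R(1,1) − R(0,0)| = 0.05889152 ≥ 3e-7
|R(2,2) − R(1,1)| = 0.00067994 ≥ 3e-7
|R(3,3) − R(2,2)| = 0.00000962 ≥ 3e-7
|R(4,4) − R(3,3)| = 0.00000007 < 3e-7

k = 4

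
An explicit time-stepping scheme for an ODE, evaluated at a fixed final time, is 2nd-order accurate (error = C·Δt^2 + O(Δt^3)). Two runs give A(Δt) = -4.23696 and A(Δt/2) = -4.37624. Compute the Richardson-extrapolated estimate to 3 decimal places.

The leading error scales as Δt^2; refining by a factor of 2 reduces it by 2^2 = 4.
Extrapolated value = (4·A(Δt/2) − A(Δt)) / (4 − 1)
= (4·(-4.37624) − (-4.23696)) / 3
= -13.26800 / 3 = -4.42267

-4.423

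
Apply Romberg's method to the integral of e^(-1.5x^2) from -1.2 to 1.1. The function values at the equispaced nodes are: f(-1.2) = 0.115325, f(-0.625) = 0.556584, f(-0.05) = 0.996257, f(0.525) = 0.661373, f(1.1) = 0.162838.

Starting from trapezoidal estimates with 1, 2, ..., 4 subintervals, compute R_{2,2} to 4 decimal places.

R_{0,0} (trapezoid, 1 panel, h=2.3000): 0.319887
R_{1,0} (trapezoid, 2 panels, h=1.1500): 1.305639
R_{2,0} (trapezoid, 4 panels, h=0.5750): 1.353145
R_{1,1} = 1.305639 + (1.305639 − 0.319887)/3 = 1.634223
R_{2,1} = 1.353145 + (1.353145 − 1.305639)/3 = 1.368980
R_{2,2} = 1.368980 + (1.368980 − 1.634223)/15 = 1.351297

1.3513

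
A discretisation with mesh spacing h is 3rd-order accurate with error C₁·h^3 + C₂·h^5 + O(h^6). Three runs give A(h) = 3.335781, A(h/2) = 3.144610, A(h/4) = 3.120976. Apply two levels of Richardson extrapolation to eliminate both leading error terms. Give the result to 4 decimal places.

3.1176

First eliminate the h^3 term (factor 2^3 = 8):
  B₁ = (8·3.144610 − 3.335781)/7 = 3.117300
  B₂ = (8·3.120976 − 3.144610)/7 = 3.117600
Then eliminate the h^5 term (factor 2^5 = 32):
  (32·3.117600 − 3.117300)/31 = 3.117610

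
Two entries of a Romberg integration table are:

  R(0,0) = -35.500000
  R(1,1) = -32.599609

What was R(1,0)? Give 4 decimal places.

-33.3247

From R(1,1) = (4·R(1,0) − R(0,0))/3, solve for R(1,0):
4·R(1,0) = 3·(-32.599609) + (-35.500000) = -133.298827
R(1,0) = -33.324707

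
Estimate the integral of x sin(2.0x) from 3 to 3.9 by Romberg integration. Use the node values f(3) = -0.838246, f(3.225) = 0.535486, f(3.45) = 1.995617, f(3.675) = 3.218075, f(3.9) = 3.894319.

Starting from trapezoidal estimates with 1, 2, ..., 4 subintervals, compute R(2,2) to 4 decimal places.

R(0,0) (trapezoid, 1 panel, h=0.9000): 1.375233
R(1,0) (trapezoid, 2 panels, h=0.4500): 1.585644
R(2,0) (trapezoid, 4 panels, h=0.2250): 1.637373
R(1,1) = 1.585644 + (1.585644 − 1.375233)/3 = 1.655781
R(2,1) = 1.637373 + (1.637373 − 1.585644)/3 = 1.654616
R(2,2) = 1.654616 + (1.654616 − 1.655781)/15 = 1.654538

1.6545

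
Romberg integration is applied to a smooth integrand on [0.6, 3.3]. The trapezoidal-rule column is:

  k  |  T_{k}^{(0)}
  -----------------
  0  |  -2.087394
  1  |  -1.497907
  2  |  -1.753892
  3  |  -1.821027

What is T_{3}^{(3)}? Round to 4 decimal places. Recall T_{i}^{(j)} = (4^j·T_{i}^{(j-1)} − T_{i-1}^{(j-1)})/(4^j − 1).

-1.8432

Richardson extrapolation on the trapezoidal column (denominator 4−1=3):
T_{1}^{(1)} = -1.497907 + (-1.497907 − (-2.087394))/3 = -1.301411
T_{2}^{(1)} = -1.753892 + (-1.753892 − (-1.497907))/3 = -1.839220
T_{3}^{(1)} = -1.821027 + (-1.821027 − (-1.753892))/3 = -1.843405
T_{2}^{(2)} = -1.839220 + (-1.839220 − (-1.301411))/15 = -1.875074
T_{3}^{(2)} = (16·(-1.843405) − (-1.839220)) / 15 = -1.843684
T_{3}^{(3)} = (64·(-1.843684) − (-1.875074)) / 63 = -1.843186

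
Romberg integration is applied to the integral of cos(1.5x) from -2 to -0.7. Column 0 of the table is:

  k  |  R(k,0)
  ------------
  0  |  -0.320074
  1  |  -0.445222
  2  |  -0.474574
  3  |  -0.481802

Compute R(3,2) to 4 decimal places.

-0.4842

Richardson extrapolation on the trapezoidal column (denominator 4−1=3):
R(2,1) = (4·(-0.474574) − (-0.445222)) / 3 = -0.484358
R(3,1) = -0.481802 + (-0.481802 − (-0.474574))/3 = -0.484211
R(3,2) = (16·(-0.484211) − (-0.484358)) / 15 = -0.484201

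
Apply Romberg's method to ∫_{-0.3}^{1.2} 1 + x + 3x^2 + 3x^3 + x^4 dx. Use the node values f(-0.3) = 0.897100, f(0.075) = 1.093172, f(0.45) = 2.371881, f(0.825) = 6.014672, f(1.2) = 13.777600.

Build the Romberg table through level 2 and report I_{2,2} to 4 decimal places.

5.9773

I_{0,0} (trapezoid, 1 panel, h=1.5000): 11.006025
I_{1,0} (trapezoid, 2 panels, h=0.7500): 7.281923
I_{2,0} (trapezoid, 4 panels, h=0.3750): 6.306403
I_{1,1} = 7.281923 + (7.281923 − 11.006025)/3 = 6.040556
I_{2,1} = 6.306403 + (6.306403 − 7.281923)/3 = 5.981230
I_{2,2} = 5.981230 + (5.981230 − 6.040556)/15 = 5.977275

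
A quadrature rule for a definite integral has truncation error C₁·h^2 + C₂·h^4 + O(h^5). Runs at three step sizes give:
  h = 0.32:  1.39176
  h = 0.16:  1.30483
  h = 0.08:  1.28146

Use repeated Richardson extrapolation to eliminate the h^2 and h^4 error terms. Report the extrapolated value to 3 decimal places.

First eliminate the h^2 term (factor 2^2 = 4):
  B₁ = (4·1.30483 − 1.39176)/3 = 1.27585
  B₂ = (4·1.28146 − 1.30483)/3 = 1.27367
Then eliminate the h^4 term (factor 2^4 = 16):
  (16·1.27367 − 1.27585)/15 = 1.27352

1.274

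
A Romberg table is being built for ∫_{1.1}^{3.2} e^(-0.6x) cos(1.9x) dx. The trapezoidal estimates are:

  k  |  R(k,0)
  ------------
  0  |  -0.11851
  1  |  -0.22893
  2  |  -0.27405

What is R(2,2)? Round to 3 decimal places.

-0.291

Richardson extrapolation on the trapezoidal column (denominator 4−1=3):
R(1,1) = -0.22893 + (-0.22893 − (-0.11851))/3 = -0.26574
R(2,1) = (4·(-0.27405) − (-0.22893)) / 3 = -0.28909
R(2,2) = -0.28909 + (-0.28909 − (-0.26574))/15 = -0.29065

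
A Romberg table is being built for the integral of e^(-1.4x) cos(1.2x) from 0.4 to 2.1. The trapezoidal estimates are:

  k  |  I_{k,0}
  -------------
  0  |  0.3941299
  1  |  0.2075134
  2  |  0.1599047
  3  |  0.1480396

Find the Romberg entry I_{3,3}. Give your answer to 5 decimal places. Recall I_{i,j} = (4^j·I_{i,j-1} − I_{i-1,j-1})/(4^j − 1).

I_{1,1} = 0.2075134 + (0.2075134 − 0.3941299)/3 = 0.1453079
I_{2,1} = 0.1599047 + (0.1599047 − 0.2075134)/3 = 0.1440351
I_{3,1} = 0.1480396 + (0.1480396 − 0.1599047)/3 = 0.1440846
I_{2,2} = (16·0.1440351 − 0.1453079) / 15 = 0.1439502
I_{3,2} = 0.1440846 + (0.1440846 − 0.1440351)/15 = 0.1440879
I_{3,3} = (64·0.1440879 − 0.1439502) / 63 = 0.1440901
(Column j=1 coincides with Simpson's rule on the same nodes.)

0.14409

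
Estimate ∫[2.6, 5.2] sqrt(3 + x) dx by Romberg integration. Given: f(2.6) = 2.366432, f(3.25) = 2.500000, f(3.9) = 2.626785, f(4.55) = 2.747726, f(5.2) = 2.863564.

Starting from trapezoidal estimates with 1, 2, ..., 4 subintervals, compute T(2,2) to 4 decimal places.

T(0,0) (trapezoid, 1 panel, h=2.6000): 6.798995
T(1,0) (trapezoid, 2 panels, h=1.3000): 6.814318
T(2,0) (trapezoid, 4 panels, h=0.6500): 6.818181
T(1,1) = 6.814318 + (6.814318 − 6.798995)/3 = 6.819426
T(2,1) = 6.818181 + (6.818181 − 6.814318)/3 = 6.819469
T(2,2) = 6.819469 + (6.819469 − 6.819426)/15 = 6.819472

6.8195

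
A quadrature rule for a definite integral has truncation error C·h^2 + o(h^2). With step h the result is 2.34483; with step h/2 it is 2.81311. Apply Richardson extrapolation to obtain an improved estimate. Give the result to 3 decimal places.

2.969

The leading error scales as h^2; refining by a factor of 2 reduces it by 2^2 = 4.
Extrapolated value = (4·A(h/2) − A(h)) / (4 − 1)
= (4·2.81311 − 2.34483) / 3
= 8.90761 / 3 = 2.96920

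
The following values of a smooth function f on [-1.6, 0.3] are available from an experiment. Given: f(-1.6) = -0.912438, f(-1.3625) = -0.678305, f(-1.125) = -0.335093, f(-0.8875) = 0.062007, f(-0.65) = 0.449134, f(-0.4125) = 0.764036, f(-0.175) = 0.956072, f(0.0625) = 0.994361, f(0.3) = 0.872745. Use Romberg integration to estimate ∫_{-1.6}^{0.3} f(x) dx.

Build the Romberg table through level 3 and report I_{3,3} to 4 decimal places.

I_{0,0} (trapezoid, 1 panel, h=1.9000): -0.037708
I_{1,0} (trapezoid, 2 panels, h=0.9500): 0.407823
I_{2,0} (trapezoid, 4 panels, h=0.4750): 0.498877
I_{3,0} (trapezoid, 8 panels, h=0.2375): 0.520687
I_{1,1} = 0.407823 + (0.407823 − (-0.037708))/3 = 0.556333
I_{2,1} = 0.498877 + (0.498877 − 0.407823)/3 = 0.529228
I_{3,1} = 0.520687 + (0.520687 − 0.498877)/3 = 0.527957
I_{2,2} = 0.529228 + (0.529228 − 0.556333)/15 = 0.527421
I_{3,2} = 0.527957 + (0.527957 − 0.529228)/15 = 0.527872
I_{3,3} = 0.527872 + (0.527872 − 0.527421)/63 = 0.527879

0.5279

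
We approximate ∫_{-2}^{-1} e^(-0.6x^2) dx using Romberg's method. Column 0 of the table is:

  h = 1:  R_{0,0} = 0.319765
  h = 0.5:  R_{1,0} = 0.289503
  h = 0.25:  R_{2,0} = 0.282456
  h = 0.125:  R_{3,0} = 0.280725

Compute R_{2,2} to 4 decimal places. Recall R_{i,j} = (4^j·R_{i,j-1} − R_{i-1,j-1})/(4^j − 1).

0.2802

Richardson extrapolation on the trapezoidal column (denominator 4−1=3):
R_{1,1} = (4·0.289503 − 0.319765) / 3 = 0.279416
R_{2,1} = 0.282456 + (0.282456 − 0.289503)/3 = 0.280107
R_{2,2} = (16·0.280107 − 0.279416) / 15 = 0.280153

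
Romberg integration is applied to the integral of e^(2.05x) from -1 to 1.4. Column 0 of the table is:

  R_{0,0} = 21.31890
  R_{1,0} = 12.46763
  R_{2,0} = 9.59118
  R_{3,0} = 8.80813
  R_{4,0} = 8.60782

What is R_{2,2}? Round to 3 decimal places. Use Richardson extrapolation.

8.573

Richardson extrapolation on the trapezoidal column (denominator 4−1=3):
R_{1,1} = (4·12.46763 − 21.31890) / 3 = 9.51721
R_{2,1} = (4·9.59118 − 12.46763) / 3 = 8.63236
R_{2,2} = 8.63236 + (8.63236 − 9.51721)/15 = 8.57337
(Column j=1 coincides with Simpson's rule on the same nodes.)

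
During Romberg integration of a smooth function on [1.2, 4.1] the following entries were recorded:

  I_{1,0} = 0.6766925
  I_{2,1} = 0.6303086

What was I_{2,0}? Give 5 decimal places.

From I_{2,1} = (4·I_{2,0} − I_{1,0})/3, solve for I_{2,0}:
4·I_{2,0} = 3·0.6303086 + 0.6766925 = 2.5676183
I_{2,0} = 0.6419046

0.64190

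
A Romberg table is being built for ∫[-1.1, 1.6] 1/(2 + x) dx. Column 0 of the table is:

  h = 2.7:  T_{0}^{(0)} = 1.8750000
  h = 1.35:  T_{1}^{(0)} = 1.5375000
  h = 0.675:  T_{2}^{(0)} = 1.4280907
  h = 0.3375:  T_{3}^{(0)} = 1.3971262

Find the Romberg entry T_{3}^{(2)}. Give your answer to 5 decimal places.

1.38648

Richardson extrapolation on the trapezoidal column (denominator 4−1=3):
T_{2}^{(1)} = (4·1.4280907 − 1.5375000) / 3 = 1.3916209
T_{3}^{(1)} = 1.3971262 + (1.3971262 − 1.4280907)/3 = 1.3868047
T_{3}^{(2)} = (16·1.3868047 − 1.3916209) / 15 = 1.3864836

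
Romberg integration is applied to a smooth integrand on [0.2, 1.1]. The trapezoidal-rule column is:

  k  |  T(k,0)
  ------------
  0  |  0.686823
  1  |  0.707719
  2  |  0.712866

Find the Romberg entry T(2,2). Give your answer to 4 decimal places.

T(1,1) = 0.707719 + (0.707719 − 0.686823)/3 = 0.714684
T(2,1) = (4·0.712866 − 0.707719) / 3 = 0.714582
T(2,2) = 0.714582 + (0.714582 − 0.714684)/15 = 0.714575

0.7146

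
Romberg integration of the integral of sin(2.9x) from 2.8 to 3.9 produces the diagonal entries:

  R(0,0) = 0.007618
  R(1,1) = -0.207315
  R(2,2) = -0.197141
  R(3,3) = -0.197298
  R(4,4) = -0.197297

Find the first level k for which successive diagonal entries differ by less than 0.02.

k = 2

|R(1,1) − R(0,0)| = 0.214933 ≥ 0.02
|R(2,2) − R(1,1)| = 0.010174 < 0.02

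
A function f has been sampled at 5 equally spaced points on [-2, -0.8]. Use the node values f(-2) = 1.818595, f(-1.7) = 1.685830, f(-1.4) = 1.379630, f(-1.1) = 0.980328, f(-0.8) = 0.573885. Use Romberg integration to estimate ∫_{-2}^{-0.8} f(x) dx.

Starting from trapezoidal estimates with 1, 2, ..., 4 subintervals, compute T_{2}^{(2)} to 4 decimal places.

1.5816

T_{0}^{(0)} (trapezoid, 1 panel, h=1.2000): 1.435488
T_{1}^{(0)} (trapezoid, 2 panels, h=0.6000): 1.545522
T_{2}^{(0)} (trapezoid, 4 panels, h=0.3000): 1.572608
T_{1}^{(1)} = 1.545522 + (1.545522 − 1.435488)/3 = 1.582200
T_{2}^{(1)} = 1.572608 + (1.572608 − 1.545522)/3 = 1.581637
T_{2}^{(2)} = 1.581637 + (1.581637 − 1.582200)/15 = 1.581599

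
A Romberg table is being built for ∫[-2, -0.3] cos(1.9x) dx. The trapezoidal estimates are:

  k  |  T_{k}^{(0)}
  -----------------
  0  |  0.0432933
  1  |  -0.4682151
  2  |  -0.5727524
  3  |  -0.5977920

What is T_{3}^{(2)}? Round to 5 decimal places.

Richardson extrapolation on the trapezoidal column (denominator 4−1=3):
T_{2}^{(1)} = -0.5727524 + (-0.5727524 − (-0.4682151))/3 = -0.6075982
T_{3}^{(1)} = -0.5977920 + (-0.5977920 − (-0.5727524))/3 = -0.6061385
T_{3}^{(2)} = (16·(-0.6061385) − (-0.6075982)) / 15 = -0.6060412

-0.60604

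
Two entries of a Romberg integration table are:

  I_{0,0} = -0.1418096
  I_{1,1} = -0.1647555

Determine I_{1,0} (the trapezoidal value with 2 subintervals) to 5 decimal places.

-0.15902

From I_{1,1} = (4·I_{1,0} − I_{0,0})/3, solve for I_{1,0}:
4·I_{1,0} = 3·(-0.1647555) + (-0.1418096) = -0.6360761
I_{1,0} = -0.1590190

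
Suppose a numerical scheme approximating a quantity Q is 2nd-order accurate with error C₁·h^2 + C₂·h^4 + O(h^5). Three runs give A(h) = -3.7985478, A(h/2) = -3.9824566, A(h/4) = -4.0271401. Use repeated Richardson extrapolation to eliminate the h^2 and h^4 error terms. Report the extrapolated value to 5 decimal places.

-4.04192

First eliminate the h^2 term (factor 2^2 = 4):
  B₁ = (4·(-3.9824566) − (-3.7985478))/3 = -4.0437595
  B₂ = (4·(-4.0271401) − (-3.9824566))/3 = -4.0420346
Then eliminate the h^4 term (factor 2^4 = 16):
  (16·(-4.0420346) − (-4.0437595))/15 = -4.0419196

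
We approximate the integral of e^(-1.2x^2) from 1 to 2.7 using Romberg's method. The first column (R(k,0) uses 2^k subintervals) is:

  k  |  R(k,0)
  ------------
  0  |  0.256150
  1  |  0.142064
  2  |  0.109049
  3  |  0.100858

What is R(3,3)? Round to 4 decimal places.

R(1,1) = (4·0.142064 − 0.256150) / 3 = 0.104035
R(2,1) = 0.109049 + (0.109049 − 0.142064)/3 = 0.098044
R(3,1) = 0.100858 + (0.100858 − 0.109049)/3 = 0.098128
R(2,2) = (16·0.098044 − 0.104035) / 15 = 0.097645
R(3,2) = 0.098128 + (0.098128 − 0.098044)/15 = 0.098134
R(3,3) = 0.098134 + (0.098134 − 0.097645)/63 = 0.098142

0.0981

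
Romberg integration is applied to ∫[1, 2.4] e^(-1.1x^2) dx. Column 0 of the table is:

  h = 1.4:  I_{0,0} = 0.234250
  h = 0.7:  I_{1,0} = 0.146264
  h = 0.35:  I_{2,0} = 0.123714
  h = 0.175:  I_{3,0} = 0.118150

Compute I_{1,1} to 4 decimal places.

Richardson extrapolation on the trapezoidal column (denominator 4−1=3):
I_{1,1} = (4·0.146264 − 0.234250) / 3 = 0.116935

0.1169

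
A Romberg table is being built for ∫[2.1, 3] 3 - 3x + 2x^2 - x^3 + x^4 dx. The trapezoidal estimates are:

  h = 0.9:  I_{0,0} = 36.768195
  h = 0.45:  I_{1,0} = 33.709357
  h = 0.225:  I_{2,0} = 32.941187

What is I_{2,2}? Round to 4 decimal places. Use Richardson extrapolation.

32.6848

Richardson extrapolation on the trapezoidal column (denominator 4−1=3):
I_{1,1} = (4·33.709357 − 36.768195) / 3 = 32.689744
I_{2,1} = 32.941187 + (32.941187 − 33.709357)/3 = 32.685130
I_{2,2} = (16·32.685130 − 32.689744) / 15 = 32.684822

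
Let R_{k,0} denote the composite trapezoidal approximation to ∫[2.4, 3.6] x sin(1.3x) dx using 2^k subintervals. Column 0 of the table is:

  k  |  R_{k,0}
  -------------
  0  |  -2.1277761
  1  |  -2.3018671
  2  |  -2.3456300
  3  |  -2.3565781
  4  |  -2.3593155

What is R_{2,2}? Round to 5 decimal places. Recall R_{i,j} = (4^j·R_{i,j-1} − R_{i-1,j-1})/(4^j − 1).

Richardson extrapolation on the trapezoidal column (denominator 4−1=3):
R_{1,1} = (4·(-2.3018671) − (-2.1277761)) / 3 = -2.3598974
R_{2,1} = (4·(-2.3456300) − (-2.3018671)) / 3 = -2.3602176
R_{2,2} = (16·(-2.3602176) − (-2.3598974)) / 15 = -2.3602389

-2.36024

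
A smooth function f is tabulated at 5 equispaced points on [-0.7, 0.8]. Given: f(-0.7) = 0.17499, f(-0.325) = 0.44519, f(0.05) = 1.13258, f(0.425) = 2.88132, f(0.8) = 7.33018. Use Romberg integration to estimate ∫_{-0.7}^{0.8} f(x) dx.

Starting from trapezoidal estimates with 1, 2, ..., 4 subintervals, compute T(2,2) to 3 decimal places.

2.876

T(0,0) (trapezoid, 1 panel, h=1.5000): 5.62888
T(1,0) (trapezoid, 2 panels, h=0.7500): 3.66387
T(2,0) (trapezoid, 4 panels, h=0.3750): 3.07938
T(1,1) = 3.66387 + (3.66387 − 5.62888)/3 = 3.00887
T(2,1) = 3.07938 + (3.07938 − 3.66387)/3 = 2.88455
T(2,2) = 2.88455 + (2.88455 − 3.00887)/15 = 2.87626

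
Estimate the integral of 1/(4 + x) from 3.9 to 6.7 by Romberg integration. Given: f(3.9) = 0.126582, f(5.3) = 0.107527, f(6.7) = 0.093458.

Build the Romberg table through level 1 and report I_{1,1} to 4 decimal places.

0.3034

I_{0,0} (trapezoid, 1 panel, h=2.8000): 0.308056
I_{1,0} (trapezoid, 2 panels, h=1.4000): 0.304566
I_{1,1} = 0.304566 + (0.304566 − 0.308056)/3 = 0.303403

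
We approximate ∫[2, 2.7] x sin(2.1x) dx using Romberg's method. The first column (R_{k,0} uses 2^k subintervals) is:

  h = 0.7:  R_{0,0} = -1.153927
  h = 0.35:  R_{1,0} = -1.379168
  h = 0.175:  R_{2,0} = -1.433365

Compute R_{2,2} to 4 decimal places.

Richardson extrapolation on the trapezoidal column (denominator 4−1=3):
R_{1,1} = (4·(-1.379168) − (-1.153927)) / 3 = -1.454248
R_{2,1} = (4·(-1.433365) − (-1.379168)) / 3 = -1.451431
R_{2,2} = -1.451431 + (-1.451431 − (-1.454248))/15 = -1.451243

-1.4512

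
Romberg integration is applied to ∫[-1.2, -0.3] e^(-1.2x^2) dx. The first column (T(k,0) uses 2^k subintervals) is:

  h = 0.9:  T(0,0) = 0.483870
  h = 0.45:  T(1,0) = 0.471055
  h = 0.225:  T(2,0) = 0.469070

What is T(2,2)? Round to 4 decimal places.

T(1,1) = 0.471055 + (0.471055 − 0.483870)/3 = 0.466783
T(2,1) = 0.469070 + (0.469070 − 0.471055)/3 = 0.468408
T(2,2) = (16·0.468408 − 0.466783) / 15 = 0.468516

0.4685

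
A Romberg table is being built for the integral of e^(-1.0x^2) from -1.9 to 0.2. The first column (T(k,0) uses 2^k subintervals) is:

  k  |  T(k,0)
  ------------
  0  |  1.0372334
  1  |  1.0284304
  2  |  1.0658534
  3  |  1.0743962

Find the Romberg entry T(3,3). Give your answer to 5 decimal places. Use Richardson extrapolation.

1.07710

Richardson extrapolation on the trapezoidal column (denominator 4−1=3):
T(1,1) = 1.0284304 + (1.0284304 − 1.0372334)/3 = 1.0254961
T(2,1) = 1.0658534 + (1.0658534 − 1.0284304)/3 = 1.0783277
T(3,1) = 1.0743962 + (1.0743962 − 1.0658534)/3 = 1.0772438
T(2,2) = (16·1.0783277 − 1.0254961) / 15 = 1.0818498
T(3,2) = (16·1.0772438 − 1.0783277) / 15 = 1.0771715
T(3,3) = (64·1.0771715 − 1.0818498) / 63 = 1.0770972
(Column j=1 coincides with Simpson's rule on the same nodes.)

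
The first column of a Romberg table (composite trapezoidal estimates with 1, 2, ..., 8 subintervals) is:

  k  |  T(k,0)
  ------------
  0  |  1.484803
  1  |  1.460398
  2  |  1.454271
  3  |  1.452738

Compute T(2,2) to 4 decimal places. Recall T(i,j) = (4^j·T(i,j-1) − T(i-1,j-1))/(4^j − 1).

1.4522

Richardson extrapolation on the trapezoidal column (denominator 4−1=3):
T(1,1) = 1.460398 + (1.460398 − 1.484803)/3 = 1.452263
T(2,1) = 1.454271 + (1.454271 − 1.460398)/3 = 1.452229
T(2,2) = (16·1.452229 − 1.452263) / 15 = 1.452227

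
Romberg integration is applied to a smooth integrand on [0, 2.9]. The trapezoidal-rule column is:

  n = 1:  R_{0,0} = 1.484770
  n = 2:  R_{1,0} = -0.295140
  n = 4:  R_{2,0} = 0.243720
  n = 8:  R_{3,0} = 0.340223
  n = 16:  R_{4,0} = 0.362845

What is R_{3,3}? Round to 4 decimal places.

R_{1,1} = (4·(-0.295140) − 1.484770) / 3 = -0.888443
R_{2,1} = (4·0.243720 − (-0.295140)) / 3 = 0.423340
R_{3,1} = 0.340223 + (0.340223 − 0.243720)/3 = 0.372391
R_{2,2} = (16·0.423340 − (-0.888443)) / 15 = 0.510792
R_{3,2} = 0.372391 + (0.372391 − 0.423340)/15 = 0.368994
R_{3,3} = 0.368994 + (0.368994 − 0.510792)/63 = 0.366743

0.3667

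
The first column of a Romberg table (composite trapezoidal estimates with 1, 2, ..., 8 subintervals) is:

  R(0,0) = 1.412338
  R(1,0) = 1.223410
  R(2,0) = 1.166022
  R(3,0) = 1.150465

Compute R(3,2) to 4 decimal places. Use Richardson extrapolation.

Richardson extrapolation on the trapezoidal column (denominator 4−1=3):
R(2,1) = 1.166022 + (1.166022 − 1.223410)/3 = 1.146893
R(3,1) = 1.150465 + (1.150465 − 1.166022)/3 = 1.145279
R(3,2) = 1.145279 + (1.145279 − 1.146893)/15 = 1.145171
(Column j=1 coincides with Simpson's rule on the same nodes.)

1.1452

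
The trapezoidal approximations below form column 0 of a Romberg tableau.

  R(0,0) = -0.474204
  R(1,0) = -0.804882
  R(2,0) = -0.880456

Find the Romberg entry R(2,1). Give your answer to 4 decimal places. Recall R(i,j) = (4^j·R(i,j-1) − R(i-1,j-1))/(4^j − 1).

-0.9056

Richardson extrapolation on the trapezoidal column (denominator 4−1=3):
R(2,1) = (4·(-0.880456) − (-0.804882)) / 3 = -0.905647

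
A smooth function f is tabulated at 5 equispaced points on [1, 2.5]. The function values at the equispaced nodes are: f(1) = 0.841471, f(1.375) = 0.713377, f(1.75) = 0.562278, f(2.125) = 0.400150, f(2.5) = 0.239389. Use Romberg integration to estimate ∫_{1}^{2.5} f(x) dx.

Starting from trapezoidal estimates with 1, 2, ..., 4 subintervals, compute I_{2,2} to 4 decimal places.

0.8324

I_{0,0} (trapezoid, 1 panel, h=1.5000): 0.810645
I_{1,0} (trapezoid, 2 panels, h=0.7500): 0.827031
I_{2,0} (trapezoid, 4 panels, h=0.3750): 0.831088
I_{1,1} = 0.827031 + (0.827031 − 0.810645)/3 = 0.832493
I_{2,1} = 0.831088 + (0.831088 − 0.827031)/3 = 0.832440
I_{2,2} = 0.832440 + (0.832440 − 0.832493)/15 = 0.832436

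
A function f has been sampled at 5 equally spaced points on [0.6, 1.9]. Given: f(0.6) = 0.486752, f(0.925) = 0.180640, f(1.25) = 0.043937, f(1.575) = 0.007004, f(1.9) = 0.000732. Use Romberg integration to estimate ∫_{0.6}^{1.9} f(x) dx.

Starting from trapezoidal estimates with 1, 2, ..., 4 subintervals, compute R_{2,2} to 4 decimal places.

R_{0,0} (trapezoid, 1 panel, h=1.3000): 0.316865
R_{1,0} (trapezoid, 2 panels, h=0.6500): 0.186991
R_{2,0} (trapezoid, 4 panels, h=0.3250): 0.154480
R_{1,1} = 0.186991 + (0.186991 − 0.316865)/3 = 0.143700
R_{2,1} = 0.154480 + (0.154480 − 0.186991)/3 = 0.143643
R_{2,2} = 0.143643 + (0.143643 − 0.143700)/15 = 0.143639

0.1436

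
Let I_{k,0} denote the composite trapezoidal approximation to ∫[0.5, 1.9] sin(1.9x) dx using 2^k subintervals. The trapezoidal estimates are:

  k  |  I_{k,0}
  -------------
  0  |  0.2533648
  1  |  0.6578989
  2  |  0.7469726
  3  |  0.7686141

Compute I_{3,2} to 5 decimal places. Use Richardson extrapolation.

I_{2,1} = (4·0.7469726 − 0.6578989) / 3 = 0.7766638
I_{3,1} = 0.7686141 + (0.7686141 − 0.7469726)/3 = 0.7758279
I_{3,2} = (16·0.7758279 − 0.7766638) / 15 = 0.7757722

0.77577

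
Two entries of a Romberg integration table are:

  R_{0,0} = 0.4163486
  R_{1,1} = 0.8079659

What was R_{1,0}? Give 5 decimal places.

From R_{1,1} = (4·R_{1,0} − R_{0,0})/3, solve for R_{1,0}:
4·R_{1,0} = 3·0.8079659 + 0.4163486 = 2.8402463
R_{1,0} = 0.7100616

0.71006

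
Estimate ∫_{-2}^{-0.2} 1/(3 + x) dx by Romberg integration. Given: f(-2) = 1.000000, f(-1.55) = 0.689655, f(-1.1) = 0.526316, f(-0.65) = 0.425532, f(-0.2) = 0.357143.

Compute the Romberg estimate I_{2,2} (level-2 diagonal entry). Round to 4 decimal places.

1.0300

I_{0,0} (trapezoid, 1 panel, h=1.8000): 1.221429
I_{1,0} (trapezoid, 2 panels, h=0.9000): 1.084399
I_{2,0} (trapezoid, 4 panels, h=0.4500): 1.044034
I_{1,1} = 1.084399 + (1.084399 − 1.221429)/3 = 1.038722
I_{2,1} = 1.044034 + (1.044034 − 1.084399)/3 = 1.030579
I_{2,2} = 1.030579 + (1.030579 − 1.038722)/15 = 1.030036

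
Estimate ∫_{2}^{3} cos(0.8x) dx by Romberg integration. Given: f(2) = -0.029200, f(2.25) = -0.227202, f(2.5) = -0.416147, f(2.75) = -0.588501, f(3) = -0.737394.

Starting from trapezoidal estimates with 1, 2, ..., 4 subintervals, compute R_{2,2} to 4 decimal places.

R_{0,0} (trapezoid, 1 panel, h=1.0000): -0.383297
R_{1,0} (trapezoid, 2 panels, h=0.5000): -0.399722
R_{2,0} (trapezoid, 4 panels, h=0.2500): -0.403787
R_{1,1} = -0.399722 + (-0.399722 − (-0.383297))/3 = -0.405197
R_{2,1} = -0.403787 + (-0.403787 − (-0.399722))/3 = -0.405142
R_{2,2} = -0.405142 + (-0.405142 − (-0.405197))/15 = -0.405138

-0.4051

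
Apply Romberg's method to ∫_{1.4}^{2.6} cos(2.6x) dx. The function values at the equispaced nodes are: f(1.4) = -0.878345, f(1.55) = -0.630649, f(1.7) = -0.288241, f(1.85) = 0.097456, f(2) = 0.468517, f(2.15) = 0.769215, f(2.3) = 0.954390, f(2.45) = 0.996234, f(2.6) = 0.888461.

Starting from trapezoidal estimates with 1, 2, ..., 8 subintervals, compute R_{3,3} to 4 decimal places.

0.3604

R_{0,0} (trapezoid, 1 panel, h=1.2000): 0.006070
R_{1,0} (trapezoid, 2 panels, h=0.6000): 0.284145
R_{2,0} (trapezoid, 4 panels, h=0.3000): 0.341917
R_{3,0} (trapezoid, 8 panels, h=0.1500): 0.355797
R_{1,1} = 0.284145 + (0.284145 − 0.006070)/3 = 0.376837
R_{2,1} = 0.341917 + (0.341917 − 0.284145)/3 = 0.361174
R_{3,1} = 0.355797 + (0.355797 − 0.341917)/3 = 0.360424
R_{2,2} = 0.361174 + (0.361174 − 0.376837)/15 = 0.360130
R_{3,2} = 0.360424 + (0.360424 − 0.361174)/15 = 0.360374
R_{3,3} = 0.360374 + (0.360374 − 0.360130)/63 = 0.360378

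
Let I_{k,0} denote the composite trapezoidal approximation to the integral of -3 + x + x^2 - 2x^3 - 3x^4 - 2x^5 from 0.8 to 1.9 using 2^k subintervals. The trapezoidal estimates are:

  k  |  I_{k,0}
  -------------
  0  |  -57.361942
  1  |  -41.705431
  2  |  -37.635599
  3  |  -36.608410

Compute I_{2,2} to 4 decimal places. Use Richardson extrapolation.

Richardson extrapolation on the trapezoidal column (denominator 4−1=3):
I_{1,1} = -41.705431 + (-41.705431 − (-57.361942))/3 = -36.486594
I_{2,1} = (4·(-37.635599) − (-41.705431)) / 3 = -36.278988
I_{2,2} = -36.278988 + (-36.278988 − (-36.486594))/15 = -36.265148

-36.2651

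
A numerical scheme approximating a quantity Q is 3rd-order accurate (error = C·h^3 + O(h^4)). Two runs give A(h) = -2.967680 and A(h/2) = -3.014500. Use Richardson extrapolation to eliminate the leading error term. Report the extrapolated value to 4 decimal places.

The leading error scales as h^3; refining by a factor of 2 reduces it by 2^3 = 8.
Extrapolated value = (8·A(h/2) − A(h)) / (8 − 1)
= (8·(-3.014500) − (-2.967680)) / 7
= -21.148320 / 7 = -3.021189

-3.0212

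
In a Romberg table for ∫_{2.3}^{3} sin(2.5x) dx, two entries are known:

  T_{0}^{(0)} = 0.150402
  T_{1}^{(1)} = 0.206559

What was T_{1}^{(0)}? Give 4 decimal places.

0.1925

From T_{1}^{(1)} = (4·T_{1}^{(0)} − T_{0}^{(0)})/3, solve for T_{1}^{(0)}:
4·T_{1}^{(0)} = 3·0.206559 + 0.150402 = 0.770079
T_{1}^{(0)} = 0.192520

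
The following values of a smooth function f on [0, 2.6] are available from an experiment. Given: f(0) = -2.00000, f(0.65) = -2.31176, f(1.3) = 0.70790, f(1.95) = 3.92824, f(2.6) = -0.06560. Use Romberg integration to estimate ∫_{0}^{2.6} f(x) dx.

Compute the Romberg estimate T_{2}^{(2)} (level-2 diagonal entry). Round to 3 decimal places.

1.322

T_{0}^{(0)} (trapezoid, 1 panel, h=2.6000): -2.68528
T_{1}^{(0)} (trapezoid, 2 panels, h=1.3000): -0.42237
T_{2}^{(0)} (trapezoid, 4 panels, h=0.6500): 0.83953
T_{1}^{(1)} = -0.42237 + (-0.42237 − (-2.68528))/3 = 0.33193
T_{2}^{(1)} = 0.83953 + (0.83953 − (-0.42237))/3 = 1.26016
T_{2}^{(2)} = 1.26016 + (1.26016 − 0.33193)/15 = 1.32204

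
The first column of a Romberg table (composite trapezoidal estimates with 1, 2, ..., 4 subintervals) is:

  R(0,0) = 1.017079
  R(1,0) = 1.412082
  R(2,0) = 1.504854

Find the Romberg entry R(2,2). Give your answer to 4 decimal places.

1.5352

R(1,1) = 1.412082 + (1.412082 − 1.017079)/3 = 1.543750
R(2,1) = (4·1.504854 − 1.412082) / 3 = 1.535778
R(2,2) = (16·1.535778 − 1.543750) / 15 = 1.535247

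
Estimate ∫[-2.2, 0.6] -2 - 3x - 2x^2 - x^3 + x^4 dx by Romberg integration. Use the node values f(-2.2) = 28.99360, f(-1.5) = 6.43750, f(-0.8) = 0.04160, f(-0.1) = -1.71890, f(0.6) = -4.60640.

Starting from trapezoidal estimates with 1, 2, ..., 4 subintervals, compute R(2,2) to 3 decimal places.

R(0,0) (trapezoid, 1 panel, h=2.8000): 34.14208
R(1,0) (trapezoid, 2 panels, h=1.4000): 17.12928
R(2,0) (trapezoid, 4 panels, h=0.7000): 11.86766
R(1,1) = 17.12928 + (17.12928 − 34.14208)/3 = 11.45835
R(2,1) = 11.86766 + (11.86766 − 17.12928)/3 = 10.11379
R(2,2) = 10.11379 + (10.11379 − 11.45835)/15 = 10.02415

10.024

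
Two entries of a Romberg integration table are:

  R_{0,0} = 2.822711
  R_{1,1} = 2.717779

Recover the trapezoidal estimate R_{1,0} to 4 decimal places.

2.7440

From R_{1,1} = (4·R_{1,0} − R_{0,0})/3, solve for R_{1,0}:
4·R_{1,0} = 3·2.717779 + 2.822711 = 10.976048
R_{1,0} = 2.744012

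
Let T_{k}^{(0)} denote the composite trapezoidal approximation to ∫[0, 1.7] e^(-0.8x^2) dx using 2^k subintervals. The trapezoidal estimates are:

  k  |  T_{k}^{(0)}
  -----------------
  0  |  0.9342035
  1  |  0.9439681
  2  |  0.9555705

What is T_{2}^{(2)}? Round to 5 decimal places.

0.96025

Richardson extrapolation on the trapezoidal column (denominator 4−1=3):
T_{1}^{(1)} = 0.9439681 + (0.9439681 − 0.9342035)/3 = 0.9472230
T_{2}^{(1)} = 0.9555705 + (0.9555705 − 0.9439681)/3 = 0.9594380
T_{2}^{(2)} = (16·0.9594380 − 0.9472230) / 15 = 0.9602523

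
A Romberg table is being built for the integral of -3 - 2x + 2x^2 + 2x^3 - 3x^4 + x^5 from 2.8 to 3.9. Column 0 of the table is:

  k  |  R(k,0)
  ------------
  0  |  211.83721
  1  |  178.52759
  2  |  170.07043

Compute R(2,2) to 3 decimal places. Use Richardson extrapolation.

167.240

Richardson extrapolation on the trapezoidal column (denominator 4−1=3):
R(1,1) = (4·178.52759 − 211.83721) / 3 = 167.42438
R(2,1) = (4·170.07043 − 178.52759) / 3 = 167.25138
R(2,2) = (16·167.25138 − 167.42438) / 15 = 167.23985
(Column j=1 coincides with Simpson's rule on the same nodes.)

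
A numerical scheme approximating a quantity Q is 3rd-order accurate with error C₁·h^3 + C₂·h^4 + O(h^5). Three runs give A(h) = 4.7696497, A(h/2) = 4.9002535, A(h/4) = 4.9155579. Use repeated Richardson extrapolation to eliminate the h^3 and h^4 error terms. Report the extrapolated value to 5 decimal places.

4.91767

First eliminate the h^3 term (factor 2^3 = 8):
  B₁ = (8·4.9002535 − 4.7696497)/7 = 4.9189112
  B₂ = (8·4.9155579 − 4.9002535)/7 = 4.9177442
Then eliminate the h^4 term (factor 2^4 = 16):
  (16·4.9177442 − 4.9189112)/15 = 4.9176664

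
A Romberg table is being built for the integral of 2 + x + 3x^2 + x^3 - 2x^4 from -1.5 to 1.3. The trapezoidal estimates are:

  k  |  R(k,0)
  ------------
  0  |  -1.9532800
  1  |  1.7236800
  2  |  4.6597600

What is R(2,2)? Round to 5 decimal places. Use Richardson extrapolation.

Richardson extrapolation on the trapezoidal column (denominator 4−1=3):
R(1,1) = (4·1.7236800 − (-1.9532800)) / 3 = 2.9493333
R(2,1) = 4.6597600 + (4.6597600 − 1.7236800)/3 = 5.6384533
R(2,2) = 5.6384533 + (5.6384533 − 2.9493333)/15 = 5.8177280

5.81773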